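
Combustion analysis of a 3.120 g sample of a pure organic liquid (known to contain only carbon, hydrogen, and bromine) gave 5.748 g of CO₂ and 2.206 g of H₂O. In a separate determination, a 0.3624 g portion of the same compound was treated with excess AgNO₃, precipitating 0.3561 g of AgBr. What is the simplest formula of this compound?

mol C = 5.748 g CO₂ ÷ 44.009 g/mol = 0.13061 mol
mol H = 2 × 2.206 g H₂O ÷ 18.015 g/mol = 0.24491 mol
From the AgBr data: mol Br per gram of compound = (0.3561 ÷ 187.772) ÷ 0.3624 = 0.0052330 mol/g, so in the 3.120 g combustion sample mol Br = 0.016327 mol
Divide by the smallest (0.016327 mol): C 8.000, H 15.000, Br 1.000

C8H15Br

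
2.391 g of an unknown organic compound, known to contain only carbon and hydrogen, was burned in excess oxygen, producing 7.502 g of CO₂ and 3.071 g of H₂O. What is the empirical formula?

mol C = 7.502 g CO₂ ÷ 44.009 g/mol = 0.17047 mol
mol H = 2 × 3.071 g H₂O ÷ 18.015 g/mol = 0.34094 mol
Divide by the smallest (0.17047 mol): C 1.000, H 2.000

CH2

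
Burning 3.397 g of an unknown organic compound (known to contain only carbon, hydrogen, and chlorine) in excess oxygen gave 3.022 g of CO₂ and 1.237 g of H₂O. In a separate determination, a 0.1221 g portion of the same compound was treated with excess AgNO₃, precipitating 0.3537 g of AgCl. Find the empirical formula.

mol C = 3.022 g CO₂ ÷ 44.009 g/mol = 0.068668 mol
mol H = 2 × 1.237 g H₂O ÷ 18.015 g/mol = 0.13733 mol
From the AgCl data: mol Cl per gram of compound = (0.3537 ÷ 143.318) ÷ 0.1221 = 0.020212 mol/g, so in the 3.397 g combustion sample mol Cl = 0.068662 mol
Divide by the smallest (0.068662 mol): C 1.000, H 2.000, Cl 1.000

CH2Cl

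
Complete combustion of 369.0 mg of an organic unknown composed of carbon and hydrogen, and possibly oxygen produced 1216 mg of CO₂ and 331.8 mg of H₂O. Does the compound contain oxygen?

mol C = 1.216 g CO₂ ÷ 44.009 g/mol = 0.027631 mol
mol H = 2 × 0.3318 g H₂O ÷ 18.015 g/mol = 0.036836 mol
C and H together account for 0.36900 g — essentially the entire 0.3690 g sample — so the compound contains no oxygen.

no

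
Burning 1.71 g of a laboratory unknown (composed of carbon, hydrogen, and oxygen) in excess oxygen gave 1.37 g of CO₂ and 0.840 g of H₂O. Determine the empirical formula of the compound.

mol C = 1.37 g CO₂ ÷ 44.009 g/mol = 0.03113 mol
mol H = 2 × 0.840 g H₂O ÷ 18.015 g/mol = 0.09326 mol
mass O = 1.71 − (0.3739 + 0.09400) = 1.242 g → mol O = 1.242 ÷ 15.999 = 0.07764 mol
Divide by the smallest (0.03113 mol): C 1.000, H 2.996, O 2.494
Multiplying each by 2 gives whole numbers: C 2.00, H 5.99, O 4.99

C2H6O5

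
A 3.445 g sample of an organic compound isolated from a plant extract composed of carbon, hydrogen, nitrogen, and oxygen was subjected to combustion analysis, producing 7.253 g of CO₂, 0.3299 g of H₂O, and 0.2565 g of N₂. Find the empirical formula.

C9H2NO4

mol C = 7.253 g CO₂ ÷ 44.009 g/mol = 0.16481 mol
mol H = 2 × 0.3299 g H₂O ÷ 18.015 g/mol = 0.036625 mol
mol N = 2 × 0.2565 g N₂ ÷ 28.014 g/mol = 0.018312 mol
mass O = 3.445 − (1.9795 + 0.036918 + 0.25650) = 1.1721 g → mol O = 1.1721 ÷ 15.999 = 0.073260 mol
Divide by the smallest (0.018312 mol): C 9.000, H 2.000, N 1.000, O 4.001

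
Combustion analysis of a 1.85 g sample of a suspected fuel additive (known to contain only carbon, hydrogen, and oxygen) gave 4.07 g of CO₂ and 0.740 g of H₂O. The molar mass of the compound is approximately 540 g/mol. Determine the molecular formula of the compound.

mol C = 4.07 g CO₂ ÷ 44.009 g/mol = 0.09248 mol
mol H = 2 × 0.740 g H₂O ÷ 18.015 g/mol = 0.08215 mol
mass O = 1.85 − (1.111 + 0.08281) = 0.6564 g → mol O = 0.6564 ÷ 15.999 = 0.04103 mol
Divide by the smallest (0.04103 mol): C 2.254, H 2.002, O 1.000
Multiplying each by 4 gives whole numbers: C 9.02, H 8.01, O 4.00
Empirical formula: C9H8O4
Empirical-formula mass = 180.16 g/mol; 540 ÷ 180.16 ≈ 3, so the molecular formula is C27H24O12.

C27H24O12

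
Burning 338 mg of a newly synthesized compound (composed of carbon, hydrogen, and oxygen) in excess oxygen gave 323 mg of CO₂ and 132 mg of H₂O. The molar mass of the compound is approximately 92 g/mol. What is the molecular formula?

mol C = 0.323 g CO₂ ÷ 44.009 g/mol = 0.007339 mol
mol H = 2 × 0.132 g H₂O ÷ 18.015 g/mol = 0.01465 mol
mass O = 0.338 − (0.08815 + 0.01477) = 0.2351 g → mol O = 0.2351 ÷ 15.999 = 0.01469 mol
Divide by the smallest (0.007339 mol): C 1.000, H 1.997, O 2.002
Empirical formula: CH2O2
Empirical-formula mass = 46.02 g/mol; 92 ÷ 46.02 ≈ 2, so the molecular formula is C2H4O4.

C2H4O4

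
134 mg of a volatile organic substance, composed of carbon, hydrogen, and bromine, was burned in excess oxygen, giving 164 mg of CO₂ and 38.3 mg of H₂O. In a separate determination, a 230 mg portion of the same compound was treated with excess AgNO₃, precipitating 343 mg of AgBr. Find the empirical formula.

mol C = 0.164 g CO₂ ÷ 44.009 g/mol = 0.003727 mol
mol H = 2 × 0.0383 g H₂O ÷ 18.015 g/mol = 0.004252 mol
From the AgBr data: mol Br per gram of compound = (0.343 ÷ 187.772) ÷ 0.230 = 0.007942 mol/g, so in the 0.134 g combustion sample mol Br = 0.001064 mol
Divide by the smallest (0.001064 mol): C 3.502, H 3.995, Br 1.000
Multiplying each by 2 gives whole numbers: C 7.00, H 7.99, Br 2.00

C7H8Br2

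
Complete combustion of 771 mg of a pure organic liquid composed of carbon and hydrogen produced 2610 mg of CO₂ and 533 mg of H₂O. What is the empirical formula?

mol C = 2.61 g CO₂ ÷ 44.009 g/mol = 0.05931 mol
mol H = 2 × 0.533 g H₂O ÷ 18.015 g/mol = 0.05917 mol
Divide by the smallest (0.05917 mol): C 1.002, H 1.000

CH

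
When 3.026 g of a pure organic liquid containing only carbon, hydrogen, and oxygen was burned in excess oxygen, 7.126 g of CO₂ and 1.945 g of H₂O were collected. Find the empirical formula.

mol C = 7.126 g CO₂ ÷ 44.009 g/mol = 0.16192 mol
mol H = 2 × 1.945 g H₂O ÷ 18.015 g/mol = 0.21593 mol
mass O = 3.026 − (1.9448 + 0.21766) = 0.86350 g → mol O = 0.86350 ÷ 15.999 = 0.053972 mol
Divide by the smallest (0.053972 mol): C 3.000, H 4.001, O 1.000

C3H4O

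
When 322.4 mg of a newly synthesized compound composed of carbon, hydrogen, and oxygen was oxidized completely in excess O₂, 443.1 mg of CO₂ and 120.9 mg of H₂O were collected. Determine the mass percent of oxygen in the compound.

mol C = 0.4431 g CO₂ ÷ 44.009 g/mol = 0.010068 mol
mol H = 2 × 0.1209 g H₂O ÷ 18.015 g/mol = 0.013422 mol
mass O = 0.3224 − (0.12093 + 0.013530) = 0.18794 g → mol O = 0.18794 ÷ 15.999 = 0.011747 mol
mass % O = 0.18794 g ÷ 0.3224 g × 100%

58.29%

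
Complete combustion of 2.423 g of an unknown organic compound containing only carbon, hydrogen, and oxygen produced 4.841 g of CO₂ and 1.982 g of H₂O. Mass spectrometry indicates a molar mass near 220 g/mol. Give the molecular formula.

C10H20O5

mol C = 4.841 g CO₂ ÷ 44.009 g/mol = 0.11000 mol
mol H = 2 × 1.982 g H₂O ÷ 18.015 g/mol = 0.22004 mol
mass O = 2.423 − (1.3212 + 0.22180) = 0.87999 g → mol O = 0.87999 ÷ 15.999 = 0.055003 mol
Divide by the smallest (0.055003 mol): C 2.000, H 4.001, O 1.000
Empirical formula: C2H4O
Empirical-formula mass = 44.05 g/mol; 220 ÷ 44.05 ≈ 5, so the molecular formula is C10H20O5.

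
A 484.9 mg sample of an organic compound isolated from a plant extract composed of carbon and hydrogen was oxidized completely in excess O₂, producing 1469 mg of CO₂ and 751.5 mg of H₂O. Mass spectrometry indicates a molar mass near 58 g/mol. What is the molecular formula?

C4H10

mol C = 1.469 g CO₂ ÷ 44.009 g/mol = 0.033380 mol
mol H = 2 × 0.7515 g H₂O ÷ 18.015 g/mol = 0.083430 mol
Divide by the smallest (0.033380 mol): C 1.000, H 2.499
Multiplying each by 2 gives whole numbers: C 2.00, H 5.00
Empirical formula: C2H5
Empirical-formula mass = 29.06 g/mol; 58 ÷ 29.06 ≈ 2, so the molecular formula is C4H10.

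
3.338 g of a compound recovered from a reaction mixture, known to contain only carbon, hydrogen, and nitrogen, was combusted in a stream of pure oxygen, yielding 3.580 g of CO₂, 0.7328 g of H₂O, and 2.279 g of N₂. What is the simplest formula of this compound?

CHN2

mol C = 3.580 g CO₂ ÷ 44.009 g/mol = 0.081347 mol
mol H = 2 × 0.7328 g H₂O ÷ 18.015 g/mol = 0.081354 mol
mol N = 2 × 2.279 g N₂ ÷ 28.014 g/mol = 0.16270 mol
Divide by the smallest (0.081347 mol): C 1.000, H 1.000, N 2.000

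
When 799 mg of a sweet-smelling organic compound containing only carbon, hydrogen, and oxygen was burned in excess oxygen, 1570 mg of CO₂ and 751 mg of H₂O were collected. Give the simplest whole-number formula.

mol C = 1.57 g CO₂ ÷ 44.009 g/mol = 0.03567 mol
mol H = 2 × 0.751 g H₂O ÷ 18.015 g/mol = 0.08337 mol
mass O = 0.799 − (0.4285 + 0.08404) = 0.2865 g → mol O = 0.2865 ÷ 15.999 = 0.01791 mol
Divide by the smallest (0.01791 mol): C 1.992, H 4.656, O 1.000
Multiplying each by 3 gives whole numbers: C 5.98, H 13.97, O 3.00

C6H14O3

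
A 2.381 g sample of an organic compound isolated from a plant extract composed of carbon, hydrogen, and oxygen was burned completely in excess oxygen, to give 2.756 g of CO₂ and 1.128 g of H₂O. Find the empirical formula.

C2H4O3

mol C = 2.756 g CO₂ ÷ 44.009 g/mol = 0.062624 mol
mol H = 2 × 1.128 g H₂O ÷ 18.015 g/mol = 0.12523 mol
mass O = 2.381 − (0.75217 + 0.12623) = 1.5026 g → mol O = 1.5026 ÷ 15.999 = 0.093918 mol
Divide by the smallest (0.062624 mol): C 1.000, H 2.000, O 1.500
Multiplying each by 2 gives whole numbers: C 2.00, H 4.00, O 3.00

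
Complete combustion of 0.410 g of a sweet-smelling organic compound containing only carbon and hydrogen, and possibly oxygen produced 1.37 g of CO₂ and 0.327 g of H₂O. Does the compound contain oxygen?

mol C = 1.37 g CO₂ ÷ 44.009 g/mol = 0.03113 mol
mol H = 2 × 0.327 g H₂O ÷ 18.015 g/mol = 0.03630 mol
C and H together account for 0.4105 g — essentially the entire 0.410 g sample — so the compound contains no oxygen.

no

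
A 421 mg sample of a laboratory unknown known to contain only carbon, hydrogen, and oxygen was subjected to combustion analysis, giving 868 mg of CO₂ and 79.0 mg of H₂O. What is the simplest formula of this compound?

C9H4O5

mol C = 0.868 g CO₂ ÷ 44.009 g/mol = 0.01972 mol
mol H = 2 × 0.0790 g H₂O ÷ 18.015 g/mol = 0.008770 mol
mass O = 0.421 − (0.2369 + 0.008841) = 0.1753 g → mol O = 0.1753 ÷ 15.999 = 0.01095 mol
Divide by the smallest (0.008770 mol): C 2.249, H 1.000, O 1.249
Multiplying each by 4 gives whole numbers: C 9.00, H 4.00, O 5.00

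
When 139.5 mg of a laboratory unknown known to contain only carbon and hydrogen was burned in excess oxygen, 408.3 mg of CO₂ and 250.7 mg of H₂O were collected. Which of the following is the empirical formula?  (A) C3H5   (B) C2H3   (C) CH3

(C) CH3

mol C = 0.4083 g CO₂ ÷ 44.009 g/mol = 0.0092776 mol
mol H = 2 × 0.2507 g H₂O ÷ 18.015 g/mol = 0.027832 mol
Divide by the smallest (0.0092776 mol): C 1.000, H 3.000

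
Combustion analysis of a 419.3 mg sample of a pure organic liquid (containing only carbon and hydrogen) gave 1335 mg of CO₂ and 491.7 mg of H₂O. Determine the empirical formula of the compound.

mol C = 1.335 g CO₂ ÷ 44.009 g/mol = 0.030335 mol
mol H = 2 × 0.4917 g H₂O ÷ 18.015 g/mol = 0.054588 mol
Divide by the smallest (0.030335 mol): C 1.000, H 1.800
Multiplying each by 5 gives whole numbers: C 5.00, H 9.00

C5H9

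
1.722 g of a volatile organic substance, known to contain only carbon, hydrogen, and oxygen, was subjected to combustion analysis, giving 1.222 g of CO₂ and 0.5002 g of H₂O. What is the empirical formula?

CH2O3

mol C = 1.222 g CO₂ ÷ 44.009 g/mol = 0.027767 mol
mol H = 2 × 0.5002 g H₂O ÷ 18.015 g/mol = 0.055532 mol
mass O = 1.722 − (0.33351 + 0.055976) = 1.3325 g → mol O = 1.3325 ÷ 15.999 = 0.083287 mol
Divide by the smallest (0.027767 mol): C 1.000, H 2.000, O 3.000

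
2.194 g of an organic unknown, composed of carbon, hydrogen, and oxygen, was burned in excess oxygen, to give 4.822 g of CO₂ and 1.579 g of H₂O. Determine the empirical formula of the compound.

C5H8O2

mol C = 4.822 g CO₂ ÷ 44.009 g/mol = 0.10957 mol
mol H = 2 × 1.579 g H₂O ÷ 18.015 g/mol = 0.17530 mol
mass O = 2.194 − (1.3160 + 0.17670) = 0.70127 g → mol O = 0.70127 ÷ 15.999 = 0.043832 mol
Divide by the smallest (0.043832 mol): C 2.500, H 3.999, O 1.000
Multiplying each by 2 gives whole numbers: C 5.00, H 8.00, O 2.00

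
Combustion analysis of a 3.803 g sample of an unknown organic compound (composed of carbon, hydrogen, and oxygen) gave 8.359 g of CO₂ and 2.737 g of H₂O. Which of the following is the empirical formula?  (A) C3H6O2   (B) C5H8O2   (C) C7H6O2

(B) C5H8O2

mol C = 8.359 g CO₂ ÷ 44.009 g/mol = 0.18994 mol
mol H = 2 × 2.737 g H₂O ÷ 18.015 g/mol = 0.30386 mol
mass O = 3.803 − (2.2814 + 0.30629) = 1.2154 g → mol O = 1.2154 ÷ 15.999 = 0.075965 mol
Divide by the smallest (0.075965 mol): C 2.500, H 4.000, O 1.000
Multiplying each by 2 gives whole numbers: C 5.00, H 8.00, O 2.00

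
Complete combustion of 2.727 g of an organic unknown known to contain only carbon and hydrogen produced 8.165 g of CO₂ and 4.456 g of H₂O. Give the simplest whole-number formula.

mol C = 8.165 g CO₂ ÷ 44.009 g/mol = 0.18553 mol
mol H = 2 × 4.456 g H₂O ÷ 18.015 g/mol = 0.49470 mol
Divide by the smallest (0.18553 mol): C 1.000, H 2.666
Multiplying each by 3 gives whole numbers: C 3.00, H 8.00

C3H8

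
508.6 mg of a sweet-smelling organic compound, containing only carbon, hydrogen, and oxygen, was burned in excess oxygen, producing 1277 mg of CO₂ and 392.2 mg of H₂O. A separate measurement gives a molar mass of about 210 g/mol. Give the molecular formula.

C12H18O3

mol C = 1.277 g CO₂ ÷ 44.009 g/mol = 0.029017 mol
mol H = 2 × 0.3922 g H₂O ÷ 18.015 g/mol = 0.043541 mol
mass O = 0.5086 − (0.34852 + 0.043890) = 0.11619 g → mol O = 0.11619 ÷ 15.999 = 0.0072623 mol
Divide by the smallest (0.0072623 mol): C 3.996, H 5.996, O 1.000
Empirical formula: C4H6O
Empirical-formula mass = 70.09 g/mol; 210 ÷ 70.09 ≈ 3, so the molecular formula is C12H18O3.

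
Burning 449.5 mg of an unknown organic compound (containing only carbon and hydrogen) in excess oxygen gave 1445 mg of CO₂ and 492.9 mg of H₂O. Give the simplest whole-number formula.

mol C = 1.445 g CO₂ ÷ 44.009 g/mol = 0.032834 mol
mol H = 2 × 0.4929 g H₂O ÷ 18.015 g/mol = 0.054721 mol
Divide by the smallest (0.032834 mol): C 1.000, H 1.667
Multiplying each by 3 gives whole numbers: C 3.00, H 5.00

C3H5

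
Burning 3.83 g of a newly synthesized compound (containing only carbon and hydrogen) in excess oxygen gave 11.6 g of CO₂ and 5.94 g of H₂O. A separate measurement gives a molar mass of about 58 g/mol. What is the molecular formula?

C4H10

mol C = 11.6 g CO₂ ÷ 44.009 g/mol = 0.2636 mol
mol H = 2 × 5.94 g H₂O ÷ 18.015 g/mol = 0.6595 mol
Divide by the smallest (0.2636 mol): C 1.000, H 2.502
Multiplying each by 2 gives whole numbers: C 2.00, H 5.00
Empirical formula: C2H5
Empirical-formula mass = 29.06 g/mol; 58 ÷ 29.06 ≈ 2, so the molecular formula is C4H10.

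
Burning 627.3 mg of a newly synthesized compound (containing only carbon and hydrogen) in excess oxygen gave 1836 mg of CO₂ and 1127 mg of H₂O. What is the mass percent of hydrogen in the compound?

mol C = 1.836 g CO₂ ÷ 44.009 g/mol = 0.041719 mol
mol H = 2 × 1.127 g H₂O ÷ 18.015 g/mol = 0.12512 mol
mass % H = 0.12612 g ÷ 0.6273 g × 100%

20.11%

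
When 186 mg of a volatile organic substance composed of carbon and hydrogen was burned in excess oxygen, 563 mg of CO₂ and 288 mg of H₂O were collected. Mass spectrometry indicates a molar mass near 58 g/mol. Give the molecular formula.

mol C = 0.563 g CO₂ ÷ 44.009 g/mol = 0.01279 mol
mol H = 2 × 0.288 g H₂O ÷ 18.015 g/mol = 0.03197 mol
Divide by the smallest (0.01279 mol): C 1.000, H 2.499
Multiplying each by 2 gives whole numbers: C 2.00, H 5.00
Empirical formula: C2H5
Empirical-formula mass = 29.06 g/mol; 58 ÷ 29.06 ≈ 2, so the molecular formula is C4H10.

C4H10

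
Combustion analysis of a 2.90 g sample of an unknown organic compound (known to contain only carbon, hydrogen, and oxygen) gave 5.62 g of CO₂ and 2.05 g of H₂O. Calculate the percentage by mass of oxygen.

39.2%

mol C = 5.62 g CO₂ ÷ 44.009 g/mol = 0.1277 mol
mol H = 2 × 2.05 g H₂O ÷ 18.015 g/mol = 0.2276 mol
mass O = 2.90 − (1.534 + 0.2294) = 1.137 g → mol O = 1.137 ÷ 15.999 = 0.07105 mol
mass % O = 1.137 g ÷ 2.90 g × 100%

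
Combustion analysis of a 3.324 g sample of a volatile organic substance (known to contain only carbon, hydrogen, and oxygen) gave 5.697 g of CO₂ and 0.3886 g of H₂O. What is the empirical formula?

mol C = 5.697 g CO₂ ÷ 44.009 g/mol = 0.12945 mol
mol H = 2 × 0.3886 g H₂O ÷ 18.015 g/mol = 0.043142 mol
mass O = 3.324 − (1.5548 + 0.043487) = 1.7257 g → mol O = 1.7257 ÷ 15.999 = 0.10786 mol
Divide by the smallest (0.043142 mol): C 3.001, H 1.000, O 2.500
Multiplying each by 2 gives whole numbers: C 6.00, H 2.00, O 5.00

C6H2O5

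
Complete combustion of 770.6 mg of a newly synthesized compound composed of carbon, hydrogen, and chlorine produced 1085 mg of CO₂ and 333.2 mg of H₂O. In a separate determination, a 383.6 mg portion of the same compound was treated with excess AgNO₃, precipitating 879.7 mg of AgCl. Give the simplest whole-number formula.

C2H3Cl

mol C = 1.085 g CO₂ ÷ 44.009 g/mol = 0.024654 mol
mol H = 2 × 0.3332 g H₂O ÷ 18.015 g/mol = 0.036991 mol
From the AgCl data: mol Cl per gram of compound = (0.8797 ÷ 143.318) ÷ 0.3836 = 0.016001 mol/g, so in the 0.7706 g combustion sample mol Cl = 0.012331 mol
Divide by the smallest (0.012331 mol): C 1.999, H 3.000, Cl 1.000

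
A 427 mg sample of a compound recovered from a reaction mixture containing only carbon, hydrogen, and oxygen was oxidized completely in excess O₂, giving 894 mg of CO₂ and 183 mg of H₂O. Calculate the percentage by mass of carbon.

mol C = 0.894 g CO₂ ÷ 44.009 g/mol = 0.02031 mol
mol H = 2 × 0.183 g H₂O ÷ 18.015 g/mol = 0.02032 mol
mass O = 0.427 − (0.2440 + 0.02048) = 0.1625 g → mol O = 0.1625 ÷ 15.999 = 0.01016 mol
mass % C = 0.2440 g ÷ 0.427 g × 100%

57.1%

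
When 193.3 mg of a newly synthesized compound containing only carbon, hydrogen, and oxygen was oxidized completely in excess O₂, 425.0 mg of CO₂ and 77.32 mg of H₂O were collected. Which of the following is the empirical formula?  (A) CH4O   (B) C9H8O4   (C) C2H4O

mol C = 0.4250 g CO₂ ÷ 44.009 g/mol = 0.0096571 mol
mol H = 2 × 0.07732 g H₂O ÷ 18.015 g/mol = 0.0085840 mol
mass O = 0.1933 − (0.11599 + 0.0086526) = 0.068656 g → mol O = 0.068656 ÷ 15.999 = 0.0042913 mol
Divide by the smallest (0.0042913 mol): C 2.250, H 2.000, O 1.000
Multiplying each by 4 gives whole numbers: C 9.00, H 8.00, O 4.00

(B) C9H8O4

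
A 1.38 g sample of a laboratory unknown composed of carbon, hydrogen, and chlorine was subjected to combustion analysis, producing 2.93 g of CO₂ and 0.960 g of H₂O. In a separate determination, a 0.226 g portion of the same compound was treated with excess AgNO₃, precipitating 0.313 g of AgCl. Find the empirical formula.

C5H8Cl

mol C = 2.93 g CO₂ ÷ 44.009 g/mol = 0.06658 mol
mol H = 2 × 0.960 g H₂O ÷ 18.015 g/mol = 0.1066 mol
From the AgCl data: mol Cl per gram of compound = (0.313 ÷ 143.318) ÷ 0.226 = 0.009664 mol/g, so in the 1.38 g combustion sample mol Cl = 0.01334 mol
Divide by the smallest (0.01334 mol): C 4.992, H 7.992, Cl 1.000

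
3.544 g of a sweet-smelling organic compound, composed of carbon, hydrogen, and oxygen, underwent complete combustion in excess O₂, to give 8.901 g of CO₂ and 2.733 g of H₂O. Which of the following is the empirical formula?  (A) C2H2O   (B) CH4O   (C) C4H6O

(C) C4H6O

mol C = 8.901 g CO₂ ÷ 44.009 g/mol = 0.20225 mol
mol H = 2 × 2.733 g H₂O ÷ 18.015 g/mol = 0.30341 mol
mass O = 3.544 − (2.4293 + 0.30584) = 0.80889 g → mol O = 0.80889 ÷ 15.999 = 0.050558 mol
Divide by the smallest (0.050558 mol): C 4.000, H 6.001, O 1.000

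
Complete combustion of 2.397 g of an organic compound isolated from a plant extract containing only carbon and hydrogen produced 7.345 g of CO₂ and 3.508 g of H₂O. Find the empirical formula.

mol C = 7.345 g CO₂ ÷ 44.009 g/mol = 0.16690 mol
mol H = 2 × 3.508 g H₂O ÷ 18.015 g/mol = 0.38945 mol
Divide by the smallest (0.16690 mol): C 1.000, H 2.333
Multiplying each by 3 gives whole numbers: C 3.00, H 7.00

C3H7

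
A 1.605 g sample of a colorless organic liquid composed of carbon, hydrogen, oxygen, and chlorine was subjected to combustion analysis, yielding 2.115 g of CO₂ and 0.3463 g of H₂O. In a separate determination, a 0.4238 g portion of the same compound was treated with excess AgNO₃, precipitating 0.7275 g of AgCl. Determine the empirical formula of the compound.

C5H4Cl2O2

mol C = 2.115 g CO₂ ÷ 44.009 g/mol = 0.048058 mol
mol H = 2 × 0.3463 g H₂O ÷ 18.015 g/mol = 0.038446 mol
From the AgCl data: mol Cl per gram of compound = (0.7275 ÷ 143.318) ÷ 0.4238 = 0.011978 mol/g, so in the 1.605 g combustion sample mol Cl = 0.019224 mol
mass O = 1.605 − (0.57723 + 0.038753 + 0.68149) = 0.30752 g → mol O = 0.30752 ÷ 15.999 = 0.019221 mol
Divide by the smallest (0.019221 mol): C 2.500, H 2.000, Cl 1.000, O 1.000
Multiplying each by 2 gives whole numbers: C 5.00, H 4.00, Cl 2.00, O 2.00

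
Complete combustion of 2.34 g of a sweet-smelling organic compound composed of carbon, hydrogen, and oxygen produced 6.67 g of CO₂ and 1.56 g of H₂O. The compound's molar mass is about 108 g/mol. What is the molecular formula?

C7H8O

mol C = 6.67 g CO₂ ÷ 44.009 g/mol = 0.1516 mol
mol H = 2 × 1.56 g H₂O ÷ 18.015 g/mol = 0.1732 mol
mass O = 2.34 − (1.820 + 0.1746) = 0.3450 g → mol O = 0.3450 ÷ 15.999 = 0.02157 mol
Divide by the smallest (0.02157 mol): C 7.028, H 8.031, O 1.000
Empirical formula: C7H8O
Empirical-formula mass = 108.14 g/mol; 108 ÷ 108.14 ≈ 1, so the molecular formula is C7H8O.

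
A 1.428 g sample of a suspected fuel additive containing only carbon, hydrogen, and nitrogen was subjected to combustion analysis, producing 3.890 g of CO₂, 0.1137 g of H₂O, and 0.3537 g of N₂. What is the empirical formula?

mol C = 3.890 g CO₂ ÷ 44.009 g/mol = 0.088391 mol
mol H = 2 × 0.1137 g H₂O ÷ 18.015 g/mol = 0.012623 mol
mol N = 2 × 0.3537 g N₂ ÷ 28.014 g/mol = 0.025252 mol
Divide by the smallest (0.012623 mol): C 7.002, H 1.000, N 2.000

C7HN2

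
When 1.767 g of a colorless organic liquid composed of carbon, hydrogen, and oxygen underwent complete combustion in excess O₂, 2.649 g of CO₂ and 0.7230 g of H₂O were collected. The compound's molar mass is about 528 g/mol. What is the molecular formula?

mol C = 2.649 g CO₂ ÷ 44.009 g/mol = 0.060192 mol
mol H = 2 × 0.7230 g H₂O ÷ 18.015 g/mol = 0.080266 mol
mass O = 1.767 − (0.72297 + 0.080909) = 0.96312 g → mol O = 0.96312 ÷ 15.999 = 0.060199 mol
Divide by the smallest (0.060192 mol): C 1.000, H 1.334, O 1.000
Multiplying each by 3 gives whole numbers: C 3.00, H 4.00, O 3.00
Empirical formula: C3H4O3
Empirical-formula mass = 88.06 g/mol; 528 ÷ 88.06 ≈ 6, so the molecular formula is C18H24O18.

C18H24O18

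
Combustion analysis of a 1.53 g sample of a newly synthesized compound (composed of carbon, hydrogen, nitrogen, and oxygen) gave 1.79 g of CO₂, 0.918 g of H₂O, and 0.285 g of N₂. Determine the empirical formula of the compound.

C2H5NO2

mol C = 1.79 g CO₂ ÷ 44.009 g/mol = 0.04067 mol
mol H = 2 × 0.918 g H₂O ÷ 18.015 g/mol = 0.1019 mol
mol N = 2 × 0.285 g N₂ ÷ 28.014 g/mol = 0.02035 mol
mass O = 1.53 − (0.4885 + 0.1027 + 0.2850) = 0.6537 g → mol O = 0.6537 ÷ 15.999 = 0.04086 mol
Divide by the smallest (0.02035 mol): C 1.999, H 5.009, N 1.000, O 2.008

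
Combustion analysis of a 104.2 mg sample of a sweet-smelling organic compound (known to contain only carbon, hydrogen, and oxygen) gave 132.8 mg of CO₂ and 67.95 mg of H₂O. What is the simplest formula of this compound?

mol C = 0.1328 g CO₂ ÷ 44.009 g/mol = 0.0030176 mol
mol H = 2 × 0.06795 g H₂O ÷ 18.015 g/mol = 0.0075437 mol
mass O = 0.1042 − (0.036244 + 0.0076041) = 0.060352 g → mol O = 0.060352 ÷ 15.999 = 0.0037722 mol
Divide by the smallest (0.0030176 mol): C 1.000, H 2.500, O 1.250
Multiplying each by 4 gives whole numbers: C 4.00, H 10.00, O 5.00

C4H10O5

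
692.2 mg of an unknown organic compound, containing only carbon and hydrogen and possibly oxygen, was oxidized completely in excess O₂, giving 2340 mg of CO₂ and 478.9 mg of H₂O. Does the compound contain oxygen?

mol C = 2.340 g CO₂ ÷ 44.009 g/mol = 0.053171 mol
mol H = 2 × 0.4789 g H₂O ÷ 18.015 g/mol = 0.053167 mol
C and H together account for 0.69223 g — essentially the entire 0.6922 g sample — so the compound contains no oxygen.

no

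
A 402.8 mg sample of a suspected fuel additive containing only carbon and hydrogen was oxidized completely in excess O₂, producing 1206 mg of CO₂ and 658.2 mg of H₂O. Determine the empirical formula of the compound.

mol C = 1.206 g CO₂ ÷ 44.009 g/mol = 0.027403 mol
mol H = 2 × 0.6582 g H₂O ÷ 18.015 g/mol = 0.073072 mol
Divide by the smallest (0.027403 mol): C 1.000, H 2.667
Multiplying each by 3 gives whole numbers: C 3.00, H 8.00

C3H8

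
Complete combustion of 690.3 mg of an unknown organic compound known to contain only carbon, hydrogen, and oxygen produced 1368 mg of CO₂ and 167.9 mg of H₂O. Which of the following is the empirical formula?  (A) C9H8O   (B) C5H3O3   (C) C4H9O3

(B) C5H3O3

mol C = 1.368 g CO₂ ÷ 44.009 g/mol = 0.031085 mol
mol H = 2 × 0.1679 g H₂O ÷ 18.015 g/mol = 0.018640 mol
mass O = 0.6903 − (0.37336 + 0.018789) = 0.29815 g → mol O = 0.29815 ÷ 15.999 = 0.018636 mol
Divide by the smallest (0.018636 mol): C 1.668, H 1.000, O 1.000
Multiplying each by 3 gives whole numbers: C 5.00, H 3.00, O 3.00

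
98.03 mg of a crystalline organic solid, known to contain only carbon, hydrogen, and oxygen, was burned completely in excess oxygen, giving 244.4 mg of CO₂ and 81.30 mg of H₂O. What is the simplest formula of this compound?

C8H13O2

mol C = 0.2444 g CO₂ ÷ 44.009 g/mol = 0.0055534 mol
mol H = 2 × 0.08130 g H₂O ÷ 18.015 g/mol = 0.0090258 mol
mass O = 0.09803 − (0.066702 + 0.0090980) = 0.022230 g → mol O = 0.022230 ÷ 15.999 = 0.0013895 mol
Divide by the smallest (0.0013895 mol): C 3.997, H 6.496, O 1.000
Multiplying each by 2 gives whole numbers: C 7.99, H 12.99, O 2.00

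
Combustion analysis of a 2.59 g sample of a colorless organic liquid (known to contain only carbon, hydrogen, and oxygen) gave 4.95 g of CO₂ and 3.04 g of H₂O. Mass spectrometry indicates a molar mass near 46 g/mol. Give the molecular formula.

C2H6O

mol C = 4.95 g CO₂ ÷ 44.009 g/mol = 0.1125 mol
mol H = 2 × 3.04 g H₂O ÷ 18.015 g/mol = 0.3375 mol
mass O = 2.59 − (1.351 + 0.3402) = 0.8988 g → mol O = 0.8988 ÷ 15.999 = 0.05618 mol
Divide by the smallest (0.05618 mol): C 2.002, H 6.007, O 1.000
Empirical formula: C2H6O
Empirical-formula mass = 46.07 g/mol; 46 ÷ 46.07 ≈ 1, so the molecular formula is C2H6O.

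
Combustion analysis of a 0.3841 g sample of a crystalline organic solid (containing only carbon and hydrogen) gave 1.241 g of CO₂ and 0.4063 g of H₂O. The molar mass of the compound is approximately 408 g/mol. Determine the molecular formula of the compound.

mol C = 1.241 g CO₂ ÷ 44.009 g/mol = 0.028199 mol
mol H = 2 × 0.4063 g H₂O ÷ 18.015 g/mol = 0.045107 mol
Divide by the smallest (0.028199 mol): C 1.000, H 1.600
Multiplying each by 5 gives whole numbers: C 5.00, H 8.00
Empirical formula: C5H8
Empirical-formula mass = 68.12 g/mol; 408 ÷ 68.12 ≈ 6, so the molecular formula is C30H48.

C30H48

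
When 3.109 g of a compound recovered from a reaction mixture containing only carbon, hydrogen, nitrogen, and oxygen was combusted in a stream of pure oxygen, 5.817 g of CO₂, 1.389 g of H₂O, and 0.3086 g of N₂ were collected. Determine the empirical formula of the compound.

mol C = 5.817 g CO₂ ÷ 44.009 g/mol = 0.13218 mol
mol H = 2 × 1.389 g H₂O ÷ 18.015 g/mol = 0.15420 mol
mol N = 2 × 0.3086 g N₂ ÷ 28.014 g/mol = 0.022032 mol
mass O = 3.109 − (1.5876 + 0.15544 + 0.30860) = 1.0574 g → mol O = 1.0574 ÷ 15.999 = 0.066090 mol
Divide by the smallest (0.022032 mol): C 5.999, H 6.999, N 1.000, O 3.000

C6H7NO3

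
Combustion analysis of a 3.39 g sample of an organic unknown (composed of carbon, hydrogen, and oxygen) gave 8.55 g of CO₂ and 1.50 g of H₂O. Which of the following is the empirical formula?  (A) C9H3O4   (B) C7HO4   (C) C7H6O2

(C) C7H6O2

mol C = 8.55 g CO₂ ÷ 44.009 g/mol = 0.1943 mol
mol H = 2 × 1.50 g H₂O ÷ 18.015 g/mol = 0.1665 mol
mass O = 3.39 − (2.333 + 0.1679) = 0.8887 g → mol O = 0.8887 ÷ 15.999 = 0.05554 mol
Divide by the smallest (0.05554 mol): C 3.498, H 2.998, O 1.000
Multiplying each by 2 gives whole numbers: C 7.00, H 6.00, O 2.00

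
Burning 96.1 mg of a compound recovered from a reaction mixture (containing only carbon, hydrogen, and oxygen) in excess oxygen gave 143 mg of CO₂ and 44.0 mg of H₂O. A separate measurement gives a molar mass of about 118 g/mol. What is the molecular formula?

C4H6O4

mol C = 0.143 g CO₂ ÷ 44.009 g/mol = 0.003249 mol
mol H = 2 × 0.0440 g H₂O ÷ 18.015 g/mol = 0.004885 mol
mass O = 0.0961 − (0.03903 + 0.004924) = 0.05215 g → mol O = 0.05215 ÷ 15.999 = 0.003259 mol
Divide by the smallest (0.003249 mol): C 1.000, H 1.503, O 1.003
Multiplying each by 2 gives whole numbers: C 2.00, H 3.01, O 2.01
Empirical formula: C2H3O2
Empirical-formula mass = 59.04 g/mol; 118 ÷ 59.04 ≈ 2, so the molecular formula is C4H6O4.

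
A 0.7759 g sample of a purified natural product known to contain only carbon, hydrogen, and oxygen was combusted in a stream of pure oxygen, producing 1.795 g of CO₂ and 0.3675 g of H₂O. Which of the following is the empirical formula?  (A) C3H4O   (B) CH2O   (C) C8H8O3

(C) C8H8O3

mol C = 1.795 g CO₂ ÷ 44.009 g/mol = 0.040787 mol
mol H = 2 × 0.3675 g H₂O ÷ 18.015 g/mol = 0.040799 mol
mass O = 0.7759 − (0.48989 + 0.041126) = 0.24488 g → mol O = 0.24488 ÷ 15.999 = 0.015306 mol
Divide by the smallest (0.015306 mol): C 2.665, H 2.666, O 1.000
Multiplying each by 3 gives whole numbers: C 7.99, H 8.00, O 3.00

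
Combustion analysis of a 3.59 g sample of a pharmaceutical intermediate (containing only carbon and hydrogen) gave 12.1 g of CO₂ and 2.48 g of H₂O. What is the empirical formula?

CH

mol C = 12.1 g CO₂ ÷ 44.009 g/mol = 0.2749 mol
mol H = 2 × 2.48 g H₂O ÷ 18.015 g/mol = 0.2753 mol
Divide by the smallest (0.2749 mol): C 1.000, H 1.001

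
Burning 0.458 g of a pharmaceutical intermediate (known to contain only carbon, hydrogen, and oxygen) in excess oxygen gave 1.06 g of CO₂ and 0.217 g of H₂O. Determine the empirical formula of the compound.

C8H8O3

mol C = 1.06 g CO₂ ÷ 44.009 g/mol = 0.02409 mol
mol H = 2 × 0.217 g H₂O ÷ 18.015 g/mol = 0.02409 mol
mass O = 0.458 − (0.2893 + 0.02428) = 0.1444 g → mol O = 0.1444 ÷ 15.999 = 0.009027 mol
Divide by the smallest (0.009027 mol): C 2.668, H 2.669, O 1.000
Multiplying each by 3 gives whole numbers: C 8.00, H 8.01, O 3.00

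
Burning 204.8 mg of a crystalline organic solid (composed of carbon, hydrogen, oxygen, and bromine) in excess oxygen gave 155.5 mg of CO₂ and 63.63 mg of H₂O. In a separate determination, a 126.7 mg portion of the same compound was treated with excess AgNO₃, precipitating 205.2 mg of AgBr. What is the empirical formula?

mol C = 0.1555 g CO₂ ÷ 44.009 g/mol = 0.0035334 mol
mol H = 2 × 0.06363 g H₂O ÷ 18.015 g/mol = 0.0070641 mol
From the AgBr data: mol Br per gram of compound = (0.2052 ÷ 187.772) ÷ 0.1267 = 0.0086252 mol/g, so in the 0.2048 g combustion sample mol Br = 0.0017664 mol
mass O = 0.2048 − (0.042439 + 0.0071206 + 0.14115) = 0.014094 g → mol O = 0.014094 ÷ 15.999 = 0.00088094 mol
Divide by the smallest (0.00088094 mol): C 4.011, H 8.019, Br 2.005, O 1.000

C4H8Br2O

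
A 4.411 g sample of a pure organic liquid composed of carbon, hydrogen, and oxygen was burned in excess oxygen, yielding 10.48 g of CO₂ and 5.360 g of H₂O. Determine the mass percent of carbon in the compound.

64.84%

mol C = 10.48 g CO₂ ÷ 44.009 g/mol = 0.23813 mol
mol H = 2 × 5.360 g H₂O ÷ 18.015 g/mol = 0.59506 mol
mass O = 4.411 − (2.8602 + 0.59982) = 0.95096 g → mol O = 0.95096 ÷ 15.999 = 0.059439 mol
mass % C = 2.8602 g ÷ 4.411 g × 100%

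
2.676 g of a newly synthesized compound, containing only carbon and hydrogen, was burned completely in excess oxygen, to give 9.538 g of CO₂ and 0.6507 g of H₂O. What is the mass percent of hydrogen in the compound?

2.72%

mol C = 9.538 g CO₂ ÷ 44.009 g/mol = 0.21673 mol
mol H = 2 × 0.6507 g H₂O ÷ 18.015 g/mol = 0.072240 mol
mass % H = 0.072818 g ÷ 2.676 g × 100%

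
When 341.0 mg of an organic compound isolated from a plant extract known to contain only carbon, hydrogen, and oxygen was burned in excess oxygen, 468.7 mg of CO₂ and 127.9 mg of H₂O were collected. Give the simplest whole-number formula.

mol C = 0.4687 g CO₂ ÷ 44.009 g/mol = 0.010650 mol
mol H = 2 × 0.1279 g H₂O ÷ 18.015 g/mol = 0.014199 mol
mass O = 0.3410 − (0.12792 + 0.014313) = 0.19877 g → mol O = 0.19877 ÷ 15.999 = 0.012424 mol
Divide by the smallest (0.010650 mol): C 1.000, H 1.333, O 1.167
Multiplying each by 6 gives whole numbers: C 6.00, H 8.00, O 7.00

C6H8O7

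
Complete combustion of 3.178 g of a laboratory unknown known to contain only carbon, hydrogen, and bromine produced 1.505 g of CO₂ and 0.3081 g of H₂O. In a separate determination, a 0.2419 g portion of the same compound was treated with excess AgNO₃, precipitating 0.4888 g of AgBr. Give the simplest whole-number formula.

CHBr

mol C = 1.505 g CO₂ ÷ 44.009 g/mol = 0.034198 mol
mol H = 2 × 0.3081 g H₂O ÷ 18.015 g/mol = 0.034205 mol
From the AgBr data: mol Br per gram of compound = (0.4888 ÷ 187.772) ÷ 0.2419 = 0.010761 mol/g, so in the 3.178 g combustion sample mol Br = 0.034199 mol
Divide by the smallest (0.034198 mol): C 1.000, H 1.000, Br 1.000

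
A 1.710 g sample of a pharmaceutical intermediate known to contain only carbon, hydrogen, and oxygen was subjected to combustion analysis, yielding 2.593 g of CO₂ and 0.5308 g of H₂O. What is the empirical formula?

mol C = 2.593 g CO₂ ÷ 44.009 g/mol = 0.058920 mol
mol H = 2 × 0.5308 g H₂O ÷ 18.015 g/mol = 0.058929 mol
mass O = 1.710 − (0.70769 + 0.059400) = 0.94291 g → mol O = 0.94291 ÷ 15.999 = 0.058936 mol
Divide by the smallest (0.058920 mol): C 1.000, H 1.000, O 1.000

CHO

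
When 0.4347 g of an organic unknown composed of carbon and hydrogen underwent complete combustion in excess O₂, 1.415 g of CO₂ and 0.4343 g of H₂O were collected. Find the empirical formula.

C2H3

mol C = 1.415 g CO₂ ÷ 44.009 g/mol = 0.032153 mol
mol H = 2 × 0.4343 g H₂O ÷ 18.015 g/mol = 0.048215 mol
Divide by the smallest (0.032153 mol): C 1.000, H 1.500
Multiplying each by 2 gives whole numbers: C 2.00, H 3.00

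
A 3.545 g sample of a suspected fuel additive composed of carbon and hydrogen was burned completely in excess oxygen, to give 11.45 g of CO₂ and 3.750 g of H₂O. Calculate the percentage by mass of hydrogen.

11.84%

mol C = 11.45 g CO₂ ÷ 44.009 g/mol = 0.26017 mol
mol H = 2 × 3.750 g H₂O ÷ 18.015 g/mol = 0.41632 mol
mass % H = 0.41965 g ÷ 3.545 g × 100%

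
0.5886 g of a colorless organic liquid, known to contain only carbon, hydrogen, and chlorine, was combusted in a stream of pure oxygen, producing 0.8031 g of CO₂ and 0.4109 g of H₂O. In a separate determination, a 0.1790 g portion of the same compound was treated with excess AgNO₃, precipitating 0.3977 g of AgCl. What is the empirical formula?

mol C = 0.8031 g CO₂ ÷ 44.009 g/mol = 0.018249 mol
mol H = 2 × 0.4109 g H₂O ÷ 18.015 g/mol = 0.045618 mol
From the AgCl data: mol Cl per gram of compound = (0.3977 ÷ 143.318) ÷ 0.1790 = 0.015503 mol/g, so in the 0.5886 g combustion sample mol Cl = 0.0091248 mol
Divide by the smallest (0.0091248 mol): C 2.000, H 4.999, Cl 1.000

C2H5Cl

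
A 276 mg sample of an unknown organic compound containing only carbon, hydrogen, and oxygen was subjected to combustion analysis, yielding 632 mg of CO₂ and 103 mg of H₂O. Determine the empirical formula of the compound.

mol C = 0.632 g CO₂ ÷ 44.009 g/mol = 0.01436 mol
mol H = 2 × 0.103 g H₂O ÷ 18.015 g/mol = 0.01143 mol
mass O = 0.276 − (0.1725 + 0.01153) = 0.09199 g → mol O = 0.09199 ÷ 15.999 = 0.005750 mol
Divide by the smallest (0.005750 mol): C 2.498, H 1.989, O 1.000
Multiplying each by 2 gives whole numbers: C 5.00, H 3.98, O 2.00

C5H4O2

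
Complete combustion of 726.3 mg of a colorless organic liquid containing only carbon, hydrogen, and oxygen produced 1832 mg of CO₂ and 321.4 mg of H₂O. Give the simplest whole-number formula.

C7H6O2

mol C = 1.832 g CO₂ ÷ 44.009 g/mol = 0.041628 mol
mol H = 2 × 0.3214 g H₂O ÷ 18.015 g/mol = 0.035681 mol
mass O = 0.7263 − (0.49999 + 0.035967) = 0.19034 g → mol O = 0.19034 ÷ 15.999 = 0.011897 mol
Divide by the smallest (0.011897 mol): C 3.499, H 2.999, O 1.000
Multiplying each by 2 gives whole numbers: C 7.00, H 6.00, O 2.00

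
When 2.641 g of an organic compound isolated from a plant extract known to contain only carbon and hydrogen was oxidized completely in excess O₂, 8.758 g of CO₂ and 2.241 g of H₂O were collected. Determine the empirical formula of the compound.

mol C = 8.758 g CO₂ ÷ 44.009 g/mol = 0.19900 mol
mol H = 2 × 2.241 g H₂O ÷ 18.015 g/mol = 0.24879 mol
Divide by the smallest (0.19900 mol): C 1.000, H 1.250
Multiplying each by 4 gives whole numbers: C 4.00, H 5.00

C4H5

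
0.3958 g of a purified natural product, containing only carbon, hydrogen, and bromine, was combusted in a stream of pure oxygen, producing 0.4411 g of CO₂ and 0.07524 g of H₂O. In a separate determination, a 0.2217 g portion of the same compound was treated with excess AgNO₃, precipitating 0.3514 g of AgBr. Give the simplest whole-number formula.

mol C = 0.4411 g CO₂ ÷ 44.009 g/mol = 0.010023 mol
mol H = 2 × 0.07524 g H₂O ÷ 18.015 g/mol = 0.0083530 mol
From the AgBr data: mol Br per gram of compound = (0.3514 ÷ 187.772) ÷ 0.2217 = 0.0084412 mol/g, so in the 0.3958 g combustion sample mol Br = 0.0033410 mol
Divide by the smallest (0.0033410 mol): C 3.000, H 2.500, Br 1.000
Multiplying each by 2 gives whole numbers: C 6.00, H 5.00, Br 2.00

C6H5Br2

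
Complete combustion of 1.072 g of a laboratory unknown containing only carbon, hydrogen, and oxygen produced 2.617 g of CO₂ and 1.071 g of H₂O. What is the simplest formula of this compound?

mol C = 2.617 g CO₂ ÷ 44.009 g/mol = 0.059465 mol
mol H = 2 × 1.071 g H₂O ÷ 18.015 g/mol = 0.11890 mol
mass O = 1.072 − (0.71424 + 0.11985) = 0.23791 g → mol O = 0.23791 ÷ 15.999 = 0.014870 mol
Divide by the smallest (0.014870 mol): C 3.999, H 7.996, O 1.000

C4H8O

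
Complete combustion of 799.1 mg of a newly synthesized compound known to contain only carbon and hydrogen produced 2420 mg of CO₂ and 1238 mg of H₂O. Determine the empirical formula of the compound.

C2H5

mol C = 2.420 g CO₂ ÷ 44.009 g/mol = 0.054989 mol
mol H = 2 × 1.238 g H₂O ÷ 18.015 g/mol = 0.13744 mol
Divide by the smallest (0.054989 mol): C 1.000, H 2.499
Multiplying each by 2 gives whole numbers: C 2.00, H 5.00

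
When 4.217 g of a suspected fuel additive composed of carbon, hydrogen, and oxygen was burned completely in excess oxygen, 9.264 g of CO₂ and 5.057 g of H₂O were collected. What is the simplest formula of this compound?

mol C = 9.264 g CO₂ ÷ 44.009 g/mol = 0.21050 mol
mol H = 2 × 5.057 g H₂O ÷ 18.015 g/mol = 0.56142 mol
mass O = 4.217 − (2.5283 + 0.56591) = 1.1227 g → mol O = 1.1227 ÷ 15.999 = 0.070176 mol
Divide by the smallest (0.070176 mol): C 3.000, H 8.000, O 1.000

C3H8O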